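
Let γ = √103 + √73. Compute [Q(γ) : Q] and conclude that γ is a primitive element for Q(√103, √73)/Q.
[Q(γ) : Q] = 4 (equivalently, Q(γ) = Q(√103, √73))

Obviously Q(γ) ⊆ Q(√103, √73), and [Q(√103, √73):Q] = 4 (since 103, 73 are distinct squarefree integers > 1 with 7519 not a perfect square). To show equality we compute the minimal polynomial of γ. From γ = √103 + √73: γ^2 = 103 + 2√(7519) + 73 = 176 + 2√(7519), so γ^2 - 176 = 2√(7519); squaring, (γ^2 - 176)^2 = 4·7519, i.e. γ^4 - 352γ^2 + 30976 - 30076 = 0, i.e. γ^4 - 352γ^2 + 900 = 0. So γ is a root of x^4 - 352x^2 + 900. This polynomial is irreducible over Q: it has no rational root (each ±√103 ± √73 is irrational), and any factorization into two quadratics over Q would force √(7519) ∈ Q (pairing opposite roots) or √103, √73 ∈ Q (other pairings), all impossible. Hence [Q(γ):Q] = 4 = [Q(√103, √73):Q], so Q(γ) = Q(√103, √73).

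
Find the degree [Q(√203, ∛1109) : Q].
[Q(√203, ∛1109) : Q] = 6

Let L = Q(√203, ∛1109). Since Q(√203) ⊂ L and [Q(√203):Q] = 2, the tower law gives 2 | [L:Q]. Likewise Q(∛1109) ⊂ L with [Q(∛1109):Q] = 3 (because 1109 is not a perfect cube), so 3 | [L:Q]. As gcd(2,3) = 1, [L:Q] is divisible by 6. Conversely L is generated over Q by √203 and ∛1109, so [L:Q] ≤ 2·3 = 6. Therefore [Q(√203, ∛1109) : Q] = 6.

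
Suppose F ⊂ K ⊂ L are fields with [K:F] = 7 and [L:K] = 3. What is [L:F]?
[L:F] = 21

The tower law says that for any tower of field extensions F ⊂ K ⊂ L with finite degrees, [L:F] = [L:K] · [K:F]. Here this gives [L:F] = 3 · 7 = 21.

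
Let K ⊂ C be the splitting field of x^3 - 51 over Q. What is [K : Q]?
[K : Q] = 6

The roots of x^3 - 51 are ∛51, ω∛51, ω^2∛51 where ω = e^(2πi/3) is a primitive cube root of unity, so K = Q(∛51, ω). Now [Q(∛51):Q] = 3 (since 51 is not a perfect cube, x^3 - 51 is irreducible) and [Q(ω):Q] = 2. Both 2 and 3 divide [K:Q], and [K:Q] ≤ 3·2 = 6, so [K:Q] = 6. (Equivalently: Q(∛51) ⊂ R but ω ∉ R, so [K : Q(∛51)] = 2.)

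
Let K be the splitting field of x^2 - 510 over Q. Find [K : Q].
[K : Q] = 2

f(x) = x^2 - 510 factors as (x - √510)(x + √510). The splitting field is K = Q(√510). Since 510 is squarefree and > 1, it is not a perfect square, so x^2 - 510 is irreducible over Q and [Q(√510) : Q] = 2. Hence [K : Q] = 2.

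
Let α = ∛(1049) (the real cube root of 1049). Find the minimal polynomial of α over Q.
m_α(x) = x^3 - 1049

α satisfies α^3 = 1049, so x^3 - 1049 annihilates α. By the rational root test, a rational root p/q (in lowest terms) of x^3 - 1049 would satisfy p^3 = 1049 q^3, forcing q = 1 and p^3 = 1049; but 1049 is not a perfect cube, contradiction. A monic cubic over Q with no rational root is irreducible (any nontrivial factorization would include a linear factor). Hence x^3 - 1049 is the minimal polynomial of α, and in particular [Q(α):Q] = 3.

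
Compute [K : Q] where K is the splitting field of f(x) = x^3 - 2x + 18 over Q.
[K : Q] = 6

By the rational root test, any rational root of the monic integer polynomial f(x) = x^3 - 2x + 18 must be an integer dividing the constant term 18, i.e. one of ±{1, 2, 3, 6, 9, 18}. Evaluating: f(1) = 17, f(-1) = 19, f(2) = 22, f(-2) = 14, f(3) = 39, f(-3) = -3, f(6) = 222, f(-6) = -186, f(9) = 729, f(-9) = -693, f(18) = 5814, f(-18) = -5778; none is 0, so f has no rational root and is therefore irreducible over Q (a cubic with no linear factor over a field is irreducible). For an irreducible cubic, the Galois group is A_3 or S_3 according as the discriminant disc(f) = -4a^3 - 27b^2 = -4·(-2)^3 - 27·(18)^2 = -8716 is or is not a square in Q. Here disc(f) = -8716 is not a perfect square in Q, so the Galois group of f over Q is not contained in A_3 and must be all of S_3. The splitting field has degree |S_3| = 6 over Q, so [K : Q] = 6.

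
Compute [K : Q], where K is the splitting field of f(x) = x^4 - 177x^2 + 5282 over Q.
[K : Q] = 4

Solving the quadratic in x^2: x^2 = (177 ± √(177^2 - 4·5282))/2 = (177 ± √10201)/2 = (177 ± 101)/2, giving x^2 = 38 or x^2 = 139. So f(x) = (x^2 - 38)(x^2 - 139) and the roots of f are ±√38, ±√139. Hence the splitting field is K = Q(√38, √139). Since 38 and 139 are distinct squarefree integers > 1, their product 5282 is not a perfect square, so √139 ∉ Q(√38). By the tower law [K:Q] = [Q(√38,√139):Q(√38)] · [Q(√38):Q] = 2 · 2 = 4.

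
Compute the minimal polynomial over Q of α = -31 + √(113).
m_α(x) = x^2 + 62x + 848

From α + 31 = √(113), squaring gives (α + 31)^2 = 113, i.e. α^2 + 62α + 961 = 113, so α^2 + 62α + 848 = 0. The discriminant of x^2 + 62x + 848 is (62)^2 - 4·(848) = 3844 - 3392 = 452, and 4·(113) is not a perfect square in Q since 113 is squarefree and ≠ 1. Hence x^2 + 62x + 848 is irreducible over Q and is the minimal polynomial of α.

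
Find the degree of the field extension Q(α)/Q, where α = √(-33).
[Q(α):Q] = 2

[Q(α):Q] equals the degree of the minimal polynomial of α. Here α^2 = -33 and x^2 + 33 is irreducible (d = -33 is squarefree, ≠ 1, hence not a square), so deg(m_α) = 2. Thus [Q(α):Q] = 2.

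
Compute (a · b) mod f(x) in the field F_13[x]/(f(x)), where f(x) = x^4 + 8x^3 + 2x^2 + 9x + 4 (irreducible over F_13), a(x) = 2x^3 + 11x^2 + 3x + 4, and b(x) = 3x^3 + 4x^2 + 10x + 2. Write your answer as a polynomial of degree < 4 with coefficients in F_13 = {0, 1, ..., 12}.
a · b ≡ 7x^3 + 3x^2 + 9x + 8 (mod f(x))

Multiply in F_13[x]: a(x)·b(x) = (2x^3 + 11x^2 + 3x + 4)·(3x^3 + 4x^2 + 10x + 2) = 6x^6 + 2x^5 + 8x^4 + 8x^3 + 3x^2 + 7x + 8. This has degree ≥ 4, so divide by f(x) over F_13: 6x^6 + 2x^5 + 8x^4 + 8x^3 + 3x^2 + 7x + 8 = (6x^2 + 6x)·(x^4 + 8x^3 + 2x^2 + 9x + 4) + (7x^3 + 3x^2 + 9x + 8). Hence a·b ≡ 7x^3 + 3x^2 + 9x + 8 (mod f). (F_13[x]/(f) is a field with 13^4 = 28561 elements since f is irreducible of degree 4.)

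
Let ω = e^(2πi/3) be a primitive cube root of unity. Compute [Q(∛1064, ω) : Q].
[Q(∛1064, ω) : Q] = 6

[Q(∛1064):Q] = 3 (min poly x^3 - 1064, irreducible since 1064 is not a perfect cube). [Q(ω):Q] = 2 (min poly x^2 + x + 1). Since Q(∛1064) ⊂ R and ω ∉ R, we have ω ∉ Q(∛1064), so x^2 + x + 1 remains irreducible over Q(∛1064) and [Q(∛1064, ω) : Q(∛1064)] = 2. By the tower law, [Q(∛1064, ω) : Q] = 3 · 2 = 6. (In fact Q(∛1064, ω) is the splitting field of x^3 - 1064 over Q.)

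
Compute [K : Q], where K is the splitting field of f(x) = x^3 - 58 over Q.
[K : Q] = 6

The roots of x^3 - 58 are ∛58, ω∛58, ω^2∛58 where ω = e^(2πi/3) is a primitive cube root of unity, so K = Q(∛58, ω). Now [Q(∛58):Q] = 3 (since 58 is not a perfect cube, x^3 - 58 is irreducible) and [Q(ω):Q] = 2. Both 2 and 3 divide [K:Q], and [K:Q] ≤ 3·2 = 6, so [K:Q] = 6. (Equivalently: Q(∛58) ⊂ R but ω ∉ R, so [K : Q(∛58)] = 2.)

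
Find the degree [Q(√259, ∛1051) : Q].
[Q(√259, ∛1051) : Q] = 6

Let L = Q(√259, ∛1051). Since Q(√259) ⊂ L and [Q(√259):Q] = 2, the tower law gives 2 | [L:Q]. Likewise Q(∛1051) ⊂ L with [Q(∛1051):Q] = 3 (because 1051 is not a perfect cube), so 3 | [L:Q]. As gcd(2,3) = 1, [L:Q] is divisible by 6. Conversely L is generated over Q by √259 and ∛1051, so [L:Q] ≤ 2·3 = 6. Therefore [Q(√259, ∛1051) : Q] = 6.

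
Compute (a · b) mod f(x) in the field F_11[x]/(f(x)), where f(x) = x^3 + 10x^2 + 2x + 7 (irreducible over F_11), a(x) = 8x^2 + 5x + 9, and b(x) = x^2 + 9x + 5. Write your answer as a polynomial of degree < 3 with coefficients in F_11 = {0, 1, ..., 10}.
a · b ≡ 9x^2 + x (mod f(x))

Multiply in F_11[x]: a(x)·b(x) = (8x^2 + 5x + 9)·(x^2 + 9x + 5) = 8x^4 + 6x^2 + 7x + 1. This has degree ≥ 3, so divide by f(x) over F_11: 8x^4 + 6x^2 + 7x + 1 = (8x + 8)·(x^3 + 10x^2 + 2x + 7) + (9x^2 + x). Hence a·b ≡ 9x^2 + x (mod f). (F_11[x]/(f) is a field with 11^3 = 1331 elements since f is irreducible of degree 3.)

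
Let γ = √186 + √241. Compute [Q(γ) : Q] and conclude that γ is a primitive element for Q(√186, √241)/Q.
[Q(γ) : Q] = 4 (equivalently, Q(γ) = Q(√186, √241))

Obviously Q(γ) ⊆ Q(√186, √241), and [Q(√186, √241):Q] = 4 (since 186, 241 are distinct squarefree integers > 1 with 44826 not a perfect square). To show equality we compute the minimal polynomial of γ. From γ = √186 + √241: γ^2 = 186 + 2√(44826) + 241 = 427 + 2√(44826), so γ^2 - 427 = 2√(44826); squaring, (γ^2 - 427)^2 = 4·44826, i.e. γ^4 - 854γ^2 + 182329 - 179304 = 0, i.e. γ^4 - 854γ^2 + 3025 = 0. So γ is a root of x^4 - 854x^2 + 3025. This polynomial is irreducible over Q: it has no rational root (each ±√186 ± √241 is irrational), and any factorization into two quadratics over Q would force √(44826) ∈ Q (pairing opposite roots) or √186, √241 ∈ Q (other pairings), all impossible. Hence [Q(γ):Q] = 4 = [Q(√186, √241):Q], so Q(γ) = Q(√186, √241).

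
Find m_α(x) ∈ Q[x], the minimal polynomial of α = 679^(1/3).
m_α(x) = x^3 - 679

α satisfies α^3 = 679, so x^3 - 679 annihilates α. By the rational root test, a rational root p/q (in lowest terms) of x^3 - 679 would satisfy p^3 = 679 q^3, forcing q = 1 and p^3 = 679; but 679 is not a perfect cube, contradiction. A monic cubic over Q with no rational root is irreducible (any nontrivial factorization would include a linear factor). Hence x^3 - 679 is the minimal polynomial of α, and in particular [Q(α):Q] = 3.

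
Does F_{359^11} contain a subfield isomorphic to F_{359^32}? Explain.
No: F_{359^32} is not a subfield of F_{359^11}

F_{p^m} embeds in F_{p^n} iff m | n. Here 32 ∤ 11 (since 11 = 0·32 + 11 with remainder 11 ≠ 0), so F_{359^32} is not a subfield of F_{359^11}. Equivalently: if it were, the tower law would give 32 = [F_{359^32}:F_359] dividing [F_{359^11}:F_359] = 11, contradiction.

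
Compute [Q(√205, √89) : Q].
[Q(√205, √89) : Q] = 4

[Q(√205):Q] = 2 (min poly x^2 - 205, irreducible since 205 is squarefree > 1). For the top step, suppose √89 ∈ Q(√205), say √89 = c + d√205 with c, d ∈ Q. Squaring: 89 = c^2 + 205d^2 + 2cd√205. Since √205 ∉ Q this forces 2cd = 0. If d = 0 then √89 = c ∈ Q, contradicting 89 squarefree > 1. If c = 0 then 89 = 205d^2, so 205·89 = (205d)^2 is a perfect square in Q — but 205·89 = 18245 is not a perfect square (since 205 and 89 are distinct squarefree integers). Contradiction. Hence √89 ∉ Q(√205), so x^2 - 89 stays irreducible over Q(√205) and [Q(√205, √89) : Q(√205)] = 2. By the tower law, [Q(√205, √89) : Q] = 2 · 2 = 4.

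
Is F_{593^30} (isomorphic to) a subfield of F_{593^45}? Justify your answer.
No: F_{593^30} is not a subfield of F_{593^45}

F_{p^m} embeds in F_{p^n} iff m | n. Here 30 ∤ 45 (since 45 = 1·30 + 15 with remainder 15 ≠ 0), so F_{593^30} is not a subfield of F_{593^45}. Equivalently: if it were, the tower law would give 30 = [F_{593^30}:F_593] dividing [F_{593^45}:F_593] = 45, contradiction.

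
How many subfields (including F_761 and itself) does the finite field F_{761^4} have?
F_{761^4} has 3 subfields

The subfields of F_{p^n} are exactly the fields F_{p^d} for d | n (each is the fixed field of the unique index-d subgroup of Gal(F_{p^n}/F_p) ≅ Z/nZ). The divisors of n = 4 are {1, 2, 4}, giving 3 subfields: F_{761^1}, F_{761^2}, F_{761^4}.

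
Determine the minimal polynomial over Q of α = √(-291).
m_α(x) = x^2 + 291

α satisfies α^2 + 291 = 0, so x^2 + 291 annihilates α. Since d = -291 is squarefree and ≠ 1, it is not a perfect square in Q, so x^2 + 291 has no rational root and is therefore irreducible over Q (a degree-2 polynomial over a field is irreducible iff it has no root). Hence m_α(x) = x^2 + 291.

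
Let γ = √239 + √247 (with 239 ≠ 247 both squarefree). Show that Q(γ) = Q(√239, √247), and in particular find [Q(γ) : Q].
[Q(γ) : Q] = 4 (equivalently, Q(γ) = Q(√239, √247))

Obviously Q(γ) ⊆ Q(√239, √247), and [Q(√239, √247):Q] = 4 (since 239, 247 are distinct squarefree integers > 1 with 59033 not a perfect square). To show equality we compute the minimal polynomial of γ. From γ = √239 + √247: γ^2 = 239 + 2√(59033) + 247 = 486 + 2√(59033), so γ^2 - 486 = 2√(59033); squaring, (γ^2 - 486)^2 = 4·59033, i.e. γ^4 - 972γ^2 + 236196 - 236132 = 0, i.e. γ^4 - 972γ^2 + 64 = 0. So γ is a root of x^4 - 972x^2 + 64. This polynomial is irreducible over Q: it has no rational root (each ±√239 ± √247 is irrational), and any factorization into two quadratics over Q would force √(59033) ∈ Q (pairing opposite roots) or √239, √247 ∈ Q (other pairings), all impossible. Hence [Q(γ):Q] = 4 = [Q(√239, √247):Q], so Q(γ) = Q(√239, √247).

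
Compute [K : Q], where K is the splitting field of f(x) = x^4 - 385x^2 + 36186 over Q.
[K : Q] = 4

Solving the quadratic in x^2: x^2 = (385 ± √(385^2 - 4·36186))/2 = (385 ± √3481)/2 = (385 ± 59)/2, giving x^2 = 163 or x^2 = 222. So f(x) = (x^2 - 163)(x^2 - 222) and the roots of f are ±√163, ±√222. Hence the splitting field is K = Q(√163, √222). Since 163 and 222 are distinct squarefree integers > 1, their product 36186 is not a perfect square, so √222 ∉ Q(√163). By the tower law [K:Q] = [Q(√163,√222):Q(√163)] · [Q(√163):Q] = 2 · 2 = 4.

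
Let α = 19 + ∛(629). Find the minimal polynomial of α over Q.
m_α(x) = x^3 - 57x^2 + 1083x - 7488

Set β = α - 19 = ∛(629), so β^3 = 629. Then (α - 19)^3 - 629 = 0, i.e. α is a root of g(x) = (x - 19)^3 - 629 = x^3 - 57x^2 + 1083x - 7488. Since g(x) = h(x - 19) where h(x) = x^3 - 629, and h is irreducible over Q (because 629 is not a perfect cube, so h has no rational root, and a monic cubic with no rational root is irreducible), g is also irreducible (irreducibility is preserved under the substitution x → x - 19). Hence m_α(x) = x^3 - 57x^2 + 1083x - 7488.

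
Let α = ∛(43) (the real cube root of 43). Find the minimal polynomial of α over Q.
m_α(x) = x^3 - 43

α satisfies α^3 = 43, so x^3 - 43 annihilates α. By the rational root test, a rational root p/q (in lowest terms) of x^3 - 43 would satisfy p^3 = 43 q^3, forcing q = 1 and p^3 = 43; but 43 is not a perfect cube, contradiction. A monic cubic over Q with no rational root is irreducible (any nontrivial factorization would include a linear factor). Hence x^3 - 43 is the minimal polynomial of α, and in particular [Q(α):Q] = 3.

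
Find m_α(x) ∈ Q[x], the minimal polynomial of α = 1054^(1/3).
m_α(x) = x^3 - 1054

α satisfies α^3 = 1054, so x^3 - 1054 annihilates α. By the rational root test, a rational root p/q (in lowest terms) of x^3 - 1054 would satisfy p^3 = 1054 q^3, forcing q = 1 and p^3 = 1054; but 1054 is not a perfect cube, contradiction. A monic cubic over Q with no rational root is irreducible (any nontrivial factorization would include a linear factor). Hence x^3 - 1054 is the minimal polynomial of α, and in particular [Q(α):Q] = 3.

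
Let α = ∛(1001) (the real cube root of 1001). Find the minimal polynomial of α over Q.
m_α(x) = x^3 - 1001

α satisfies α^3 = 1001, so x^3 - 1001 annihilates α. By the rational root test, a rational root p/q (in lowest terms) of x^3 - 1001 would satisfy p^3 = 1001 q^3, forcing q = 1 and p^3 = 1001; but 1001 is not a perfect cube, contradiction. A monic cubic over Q with no rational root is irreducible (any nontrivial factorization would include a linear factor). Hence x^3 - 1001 is the minimal polynomial of α, and in particular [Q(α):Q] = 3.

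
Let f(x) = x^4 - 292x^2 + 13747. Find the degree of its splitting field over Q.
[K : Q] = 4

Solving the quadratic in x^2: x^2 = (292 ± √(292^2 - 4·13747))/2 = (292 ± √30276)/2 = (292 ± 174)/2, giving x^2 = 233 or x^2 = 59. So f(x) = (x^2 - 233)(x^2 - 59) and the roots of f are ±√233, ±√59. Hence the splitting field is K = Q(√233, √59). Since 233 and 59 are distinct squarefree integers > 1, their product 13747 is not a perfect square, so √59 ∉ Q(√233). By the tower law [K:Q] = [Q(√233,√59):Q(√233)] · [Q(√233):Q] = 2 · 2 = 4.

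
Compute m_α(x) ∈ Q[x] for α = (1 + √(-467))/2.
m_α(x) = x^2 - x + 117

From 2α - 1 = √(-467), squaring gives (2α - 1)^2 = -467, i.e. 4α^2 - 4α + 1 = -467, so α^2 - α + (1 + 467)/4 = 0. Since -467 ≡ 1 (mod 4), (1 + 467)/4 = 117 ∈ Z. The polynomial x^2 - x + 117 has discriminant 1 - 4·(117) = -467, which is not a perfect square in Q (d = -467 is squarefree and ≠ 1), so x^2 - x + 117 is irreducible over Q. It is the minimal polynomial of α.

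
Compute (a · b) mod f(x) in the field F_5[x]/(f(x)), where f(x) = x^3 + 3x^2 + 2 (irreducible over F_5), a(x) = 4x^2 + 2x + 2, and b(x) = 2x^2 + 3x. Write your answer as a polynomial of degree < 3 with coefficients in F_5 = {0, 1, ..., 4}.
a · b ≡ 4x^2 + 1 (mod f(x))

Multiply in F_5[x]: a(x)·b(x) = (4x^2 + 2x + 2)·(2x^2 + 3x) = 3x^4 + x^3 + x. This has degree ≥ 3, so divide by f(x) over F_5: 3x^4 + x^3 + x = (3x + 2)·(x^3 + 3x^2 + 2) + (4x^2 + 1). Hence a·b ≡ 4x^2 + 1 (mod f). (F_5[x]/(f) is a field with 5^3 = 125 elements since f is irreducible of degree 3.)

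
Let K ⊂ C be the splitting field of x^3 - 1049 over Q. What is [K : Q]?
[K : Q] = 6

The roots of x^3 - 1049 are ∛1049, ω∛1049, ω^2∛1049 where ω = e^(2πi/3) is a primitive cube root of unity, so K = Q(∛1049, ω). Now [Q(∛1049):Q] = 3 (since 1049 is not a perfect cube, x^3 - 1049 is irreducible) and [Q(ω):Q] = 2. Both 2 and 3 divide [K:Q], and [K:Q] ≤ 3·2 = 6, so [K:Q] = 6. (Equivalently: Q(∛1049) ⊂ R but ω ∉ R, so [K : Q(∛1049)] = 2.)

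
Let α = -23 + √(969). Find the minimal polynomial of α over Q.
m_α(x) = x^2 + 46x - 440

From α + 23 = √(969), squaring gives (α + 23)^2 = 969, i.e. α^2 + 46α + 529 = 969, so α^2 + 46α - 440 = 0. The discriminant of x^2 + 46x - 440 is (46)^2 - 4·(-440) = 2116 + 1760 = 3876, and 4·(969) is not a perfect square in Q since 969 is squarefree and ≠ 1. Hence x^2 + 46x - 440 is irreducible over Q and is the minimal polynomial of α.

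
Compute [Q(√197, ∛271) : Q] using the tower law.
[Q(√197, ∛271) : Q] = 6

Let L = Q(√197, ∛271). Since Q(√197) ⊂ L and [Q(√197):Q] = 2, the tower law gives 2 | [L:Q]. Likewise Q(∛271) ⊂ L with [Q(∛271):Q] = 3 (because 271 is not a perfect cube), so 3 | [L:Q]. As gcd(2,3) = 1, [L:Q] is divisible by 6. Conversely L is generated over Q by √197 and ∛271, so [L:Q] ≤ 2·3 = 6. Therefore [Q(√197, ∛271) : Q] = 6.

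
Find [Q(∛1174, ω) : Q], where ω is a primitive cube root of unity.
[Q(∛1174, ω) : Q] = 6

[Q(∛1174):Q] = 3 (min poly x^3 - 1174, irreducible since 1174 is not a perfect cube). [Q(ω):Q] = 2 (min poly x^2 + x + 1). Since Q(∛1174) ⊂ R and ω ∉ R, we have ω ∉ Q(∛1174), so x^2 + x + 1 remains irreducible over Q(∛1174) and [Q(∛1174, ω) : Q(∛1174)] = 2. By the tower law, [Q(∛1174, ω) : Q] = 3 · 2 = 6. (In fact Q(∛1174, ω) is the splitting field of x^3 - 1174 over Q.)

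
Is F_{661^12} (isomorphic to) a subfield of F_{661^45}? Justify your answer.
No: F_{661^12} is not a subfield of F_{661^45}

F_{p^m} embeds in F_{p^n} iff m | n. Here 12 ∤ 45 (since 45 = 3·12 + 9 with remainder 9 ≠ 0), so F_{661^12} is not a subfield of F_{661^45}. Equivalently: if it were, the tower law would give 12 = [F_{661^12}:F_661] dividing [F_{661^45}:F_661] = 45, contradiction.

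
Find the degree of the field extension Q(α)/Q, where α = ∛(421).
[Q(α):Q] = 3

The minimal polynomial of α is x^3 - 421, irreducible over Q since 421 is not a perfect cube (so x^3 - 421 has no rational root). Hence [Q(α):Q] = deg(m_α) = 3.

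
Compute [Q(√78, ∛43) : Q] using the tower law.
[Q(√78, ∛43) : Q] = 6

Let L = Q(√78, ∛43). Since Q(√78) ⊂ L and [Q(√78):Q] = 2, the tower law gives 2 | [L:Q]. Likewise Q(∛43) ⊂ L with [Q(∛43):Q] = 3 (because 43 is not a perfect cube), so 3 | [L:Q]. As gcd(2,3) = 1, [L:Q] is divisible by 6. Conversely L is generated over Q by √78 and ∛43, so [L:Q] ≤ 2·3 = 6. Therefore [Q(√78, ∛43) : Q] = 6.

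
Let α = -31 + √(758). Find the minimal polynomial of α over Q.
m_α(x) = x^2 + 62x + 203

From α + 31 = √(758), squaring gives (α + 31)^2 = 758, i.e. α^2 + 62α + 961 = 758, so α^2 + 62α + 203 = 0. The discriminant of x^2 + 62x + 203 is (62)^2 - 4·(203) = 3844 - 812 = 3032, and 4·(758) is not a perfect square in Q since 758 is squarefree and ≠ 1. Hence x^2 + 62x + 203 is irreducible over Q and is the minimal polynomial of α.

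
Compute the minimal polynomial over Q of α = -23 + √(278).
m_α(x) = x^2 + 46x + 251

From α + 23 = √(278), squaring gives (α + 23)^2 = 278, i.e. α^2 + 46α + 529 = 278, so α^2 + 46α + 251 = 0. The discriminant of x^2 + 46x + 251 is (46)^2 - 4·(251) = 2116 - 1004 = 1112, and 4·(278) is not a perfect square in Q since 278 is squarefree and ≠ 1. Hence x^2 + 46x + 251 is irreducible over Q and is the minimal polynomial of α.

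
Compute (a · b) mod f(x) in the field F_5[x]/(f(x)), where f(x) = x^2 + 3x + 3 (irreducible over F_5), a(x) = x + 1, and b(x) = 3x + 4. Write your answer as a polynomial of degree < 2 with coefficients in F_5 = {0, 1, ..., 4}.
a · b ≡ 3x (mod f(x))

Multiply in F_5[x]: a(x)·b(x) = (x + 1)·(3x + 4) = 3x^2 + 2x + 4. This has degree ≥ 2, so divide by f(x) over F_5: 3x^2 + 2x + 4 = (3)·(x^2 + 3x + 3) + (3x). Hence a·b ≡ 3x (mod f). (F_5[x]/(f) is a field with 5^2 = 25 elements since f is irreducible of degree 2.)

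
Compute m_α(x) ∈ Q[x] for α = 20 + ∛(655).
m_α(x) = x^3 - 60x^2 + 1200x - 8655

Set β = α - 20 = ∛(655), so β^3 = 655. Then (α - 20)^3 - 655 = 0, i.e. α is a root of g(x) = (x - 20)^3 - 655 = x^3 - 60x^2 + 1200x - 8655. Since g(x) = h(x - 20) where h(x) = x^3 - 655, and h is irreducible over Q (because 655 is not a perfect cube, so h has no rational root, and a monic cubic with no rational root is irreducible), g is also irreducible (irreducibility is preserved under the substitution x → x - 20). Hence m_α(x) = x^3 - 60x^2 + 1200x - 8655.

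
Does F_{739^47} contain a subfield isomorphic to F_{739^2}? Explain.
No: F_{739^2} is not a subfield of F_{739^47}

F_{p^m} embeds in F_{p^n} iff m | n. Here 2 ∤ 47 (since 47 = 23·2 + 1 with remainder 1 ≠ 0), so F_{739^2} is not a subfield of F_{739^47}. Equivalently: if it were, the tower law would give 2 = [F_{739^2}:F_739] dividing [F_{739^47}:F_739] = 47, contradiction.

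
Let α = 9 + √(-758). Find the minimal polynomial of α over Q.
m_α(x) = x^2 - 18x + 839

From α - 9 = √(-758), squaring gives (α - 9)^2 = -758, i.e. α^2 - 18α + 81 = -758, so α^2 - 18α + 839 = 0. The discriminant of x^2 - 18x + 839 is (-18)^2 - 4·(839) = 324 - 3356 = -3032, and 4·(-758) is not a perfect square in Q since -758 is squarefree and ≠ 1. Hence x^2 - 18x + 839 is irreducible over Q and is the minimal polynomial of α.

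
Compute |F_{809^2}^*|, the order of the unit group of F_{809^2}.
|F_{809^2}^*| = 654480

F_{809^2} has 809^2 = 654481 elements; its multiplicative group consists of all nonzero elements, so |F_{809^2}^*| = 654481 - 1 = 654480. (It is cyclic since any finite subgroup of the multiplicative group of a field is cyclic.)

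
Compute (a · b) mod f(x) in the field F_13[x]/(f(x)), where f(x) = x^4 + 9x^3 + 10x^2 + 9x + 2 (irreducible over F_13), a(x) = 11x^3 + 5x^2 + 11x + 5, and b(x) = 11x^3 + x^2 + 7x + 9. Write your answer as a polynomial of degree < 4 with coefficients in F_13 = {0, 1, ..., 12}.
a · b ≡ 8x^3 + 9x^2 + 10x + 12 (mod f(x))

Multiply in F_13[x]: a(x)·b(x) = (11x^3 + 5x^2 + 11x + 5)·(11x^3 + x^2 + 7x + 9) = 4x^6 + x^5 + 8x^4 + 5x^3 + 10x^2 + 4x + 6. This has degree ≥ 4, so divide by f(x) over F_13: 4x^6 + x^5 + 8x^4 + 5x^3 + 10x^2 + 4x + 6 = (4x^2 + 4x + 10)·(x^4 + 9x^3 + 10x^2 + 9x + 2) + (8x^3 + 9x^2 + 10x + 12). Hence a·b ≡ 8x^3 + 9x^2 + 10x + 12 (mod f). (F_13[x]/(f) is a field with 13^4 = 28561 elements since f is irreducible of degree 4.)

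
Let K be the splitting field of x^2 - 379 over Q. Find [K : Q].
[K : Q] = 2

f(x) = x^2 - 379 factors as (x - √379)(x + √379). The splitting field is K = Q(√379). Since 379 is squarefree and > 1, it is not a perfect square, so x^2 - 379 is irreducible over Q and [Q(√379) : Q] = 2. Hence [K : Q] = 2.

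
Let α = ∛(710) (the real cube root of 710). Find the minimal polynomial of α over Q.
m_α(x) = x^3 - 710

α satisfies α^3 = 710, so x^3 - 710 annihilates α. By the rational root test, a rational root p/q (in lowest terms) of x^3 - 710 would satisfy p^3 = 710 q^3, forcing q = 1 and p^3 = 710; but 710 is not a perfect cube, contradiction. A monic cubic over Q with no rational root is irreducible (any nontrivial factorization would include a linear factor). Hence x^3 - 710 is the minimal polynomial of α, and in particular [Q(α):Q] = 3.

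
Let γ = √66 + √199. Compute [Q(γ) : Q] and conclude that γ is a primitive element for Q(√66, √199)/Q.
[Q(γ) : Q] = 4 (equivalently, Q(γ) = Q(√66, √199))

Obviously Q(γ) ⊆ Q(√66, √199), and [Q(√66, √199):Q] = 4 (since 66, 199 are distinct squarefree integers > 1 with 13134 not a perfect square). To show equality we compute the minimal polynomial of γ. From γ = √66 + √199: γ^2 = 66 + 2√(13134) + 199 = 265 + 2√(13134), so γ^2 - 265 = 2√(13134); squaring, (γ^2 - 265)^2 = 4·13134, i.e. γ^4 - 530γ^2 + 70225 - 52536 = 0, i.e. γ^4 - 530γ^2 + 17689 = 0. So γ is a root of x^4 - 530x^2 + 17689. This polynomial is irreducible over Q: it has no rational root (each ±√66 ± √199 is irrational), and any factorization into two quadratics over Q would force √(13134) ∈ Q (pairing opposite roots) or √66, √199 ∈ Q (other pairings), all impossible. Hence [Q(γ):Q] = 4 = [Q(√66, √199):Q], so Q(γ) = Q(√66, √199).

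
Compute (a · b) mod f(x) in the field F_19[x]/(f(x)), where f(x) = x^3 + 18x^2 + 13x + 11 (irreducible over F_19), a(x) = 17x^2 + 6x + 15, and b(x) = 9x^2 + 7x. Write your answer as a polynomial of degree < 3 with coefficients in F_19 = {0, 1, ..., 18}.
a · b ≡ 15x^2 + 17x + 5 (mod f(x))

Multiply in F_19[x]: a(x)·b(x) = (17x^2 + 6x + 15)·(9x^2 + 7x) = x^4 + 2x^3 + 6x^2 + 10x. This has degree ≥ 3, so divide by f(x) over F_19: x^4 + 2x^3 + 6x^2 + 10x = (x + 3)·(x^3 + 18x^2 + 13x + 11) + (15x^2 + 17x + 5). Hence a·b ≡ 15x^2 + 17x + 5 (mod f). (F_19[x]/(f) is a field with 19^3 = 6859 elements since f is irreducible of degree 3.)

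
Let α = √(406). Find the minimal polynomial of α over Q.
m_α(x) = x^2 - 406

α satisfies α^2 - 406 = 0, so x^2 - 406 annihilates α. Since d = 406 is squarefree and ≠ 1, it is not a perfect square in Q, so x^2 - 406 has no rational root and is therefore irreducible over Q (a degree-2 polynomial over a field is irreducible iff it has no root). Hence m_α(x) = x^2 - 406.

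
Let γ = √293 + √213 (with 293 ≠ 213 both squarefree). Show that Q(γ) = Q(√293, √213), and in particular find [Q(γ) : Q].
[Q(γ) : Q] = 4 (equivalently, Q(γ) = Q(√293, √213))

Obviously Q(γ) ⊆ Q(√293, √213), and [Q(√293, √213):Q] = 4 (since 293, 213 are distinct squarefree integers > 1 with 62409 not a perfect square). To show equality we compute the minimal polynomial of γ. From γ = √293 + √213: γ^2 = 293 + 2√(62409) + 213 = 506 + 2√(62409), so γ^2 - 506 = 2√(62409); squaring, (γ^2 - 506)^2 = 4·62409, i.e. γ^4 - 1012γ^2 + 256036 - 249636 = 0, i.e. γ^4 - 1012γ^2 + 6400 = 0. So γ is a root of x^4 - 1012x^2 + 6400. This polynomial is irreducible over Q: it has no rational root (each ±√293 ± √213 is irrational), and any factorization into two quadratics over Q would force √(62409) ∈ Q (pairing opposite roots) or √293, √213 ∈ Q (other pairings), all impossible. Hence [Q(γ):Q] = 4 = [Q(√293, √213):Q], so Q(γ) = Q(√293, √213).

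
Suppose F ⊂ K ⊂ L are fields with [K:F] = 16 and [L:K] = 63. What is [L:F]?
[L:F] = 1008

The tower law says that for any tower of field extensions F ⊂ K ⊂ L with finite degrees, [L:F] = [L:K] · [K:F]. Here this gives [L:F] = 63 · 16 = 1008.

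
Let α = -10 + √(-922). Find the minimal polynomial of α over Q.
m_α(x) = x^2 + 20x + 1022

From α + 10 = √(-922), squaring gives (α + 10)^2 = -922, i.e. α^2 + 20α + 100 = -922, so α^2 + 20α + 1022 = 0. The discriminant of x^2 + 20x + 1022 is (20)^2 - 4·(1022) = 400 - 4088 = -3688, and 4·(-922) is not a perfect square in Q since -922 is squarefree and ≠ 1. Hence x^2 + 20x + 1022 is irreducible over Q and is the minimal polynomial of α.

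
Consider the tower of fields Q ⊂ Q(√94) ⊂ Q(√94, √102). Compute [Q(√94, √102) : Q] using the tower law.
[Q(√94, √102) : Q] = 4

[Q(√94):Q] = 2 (min poly x^2 - 94, irreducible since 94 is squarefree > 1). For the top step, suppose √102 ∈ Q(√94), say √102 = c + d√94 with c, d ∈ Q. Squaring: 102 = c^2 + 94d^2 + 2cd√94. Since √94 ∉ Q this forces 2cd = 0. If d = 0 then √102 = c ∈ Q, contradicting 102 squarefree > 1. If c = 0 then 102 = 94d^2, so 94·102 = (94d)^2 is a perfect square in Q — but 94·102 = 9588 is not a perfect square (since 94 and 102 are distinct squarefree integers). Contradiction. Hence √102 ∉ Q(√94), so x^2 - 102 stays irreducible over Q(√94) and [Q(√94, √102) : Q(√94)] = 2. By the tower law, [Q(√94, √102) : Q] = 2 · 2 = 4.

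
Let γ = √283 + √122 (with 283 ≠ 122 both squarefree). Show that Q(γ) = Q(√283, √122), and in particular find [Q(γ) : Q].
[Q(γ) : Q] = 4 (equivalently, Q(γ) = Q(√283, √122))

Obviously Q(γ) ⊆ Q(√283, √122), and [Q(√283, √122):Q] = 4 (since 283, 122 are distinct squarefree integers > 1 with 34526 not a perfect square). To show equality we compute the minimal polynomial of γ. From γ = √283 + √122: γ^2 = 283 + 2√(34526) + 122 = 405 + 2√(34526), so γ^2 - 405 = 2√(34526); squaring, (γ^2 - 405)^2 = 4·34526, i.e. γ^4 - 810γ^2 + 164025 - 138104 = 0, i.e. γ^4 - 810γ^2 + 25921 = 0. So γ is a root of x^4 - 810x^2 + 25921. This polynomial is irreducible over Q: it has no rational root (each ±√283 ± √122 is irrational), and any factorization into two quadratics over Q would force √(34526) ∈ Q (pairing opposite roots) or √283, √122 ∈ Q (other pairings), all impossible. Hence [Q(γ):Q] = 4 = [Q(√283, √122):Q], so Q(γ) = Q(√283, √122).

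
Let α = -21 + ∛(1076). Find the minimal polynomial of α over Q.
m_α(x) = x^3 + 63x^2 + 1323x + 8185

Set β = α + 21 = ∛(1076), so β^3 = 1076. Then (α + 21)^3 - 1076 = 0, i.e. α is a root of g(x) = (x + 21)^3 - 1076 = x^3 + 63x^2 + 1323x + 8185. Since g(x) = h(x + 21) where h(x) = x^3 - 1076, and h is irreducible over Q (because 1076 is not a perfect cube, so h has no rational root, and a monic cubic with no rational root is irreducible), g is also irreducible (irreducibility is preserved under the substitution x → x + 21). Hence m_α(x) = x^3 + 63x^2 + 1323x + 8185.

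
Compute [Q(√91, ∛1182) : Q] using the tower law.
[Q(√91, ∛1182) : Q] = 6

Let L = Q(√91, ∛1182). Since Q(√91) ⊂ L and [Q(√91):Q] = 2, the tower law gives 2 | [L:Q]. Likewise Q(∛1182) ⊂ L with [Q(∛1182):Q] = 3 (because 1182 is not a perfect cube), so 3 | [L:Q]. As gcd(2,3) = 1, [L:Q] is divisible by 6. Conversely L is generated over Q by √91 and ∛1182, so [L:Q] ≤ 2·3 = 6. Therefore [Q(√91, ∛1182) : Q] = 6.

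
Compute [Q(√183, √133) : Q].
[Q(√183, √133) : Q] = 4

[Q(√183):Q] = 2 (min poly x^2 - 183, irreducible since 183 is squarefree > 1). For the top step, suppose √133 ∈ Q(√183), say √133 = c + d√183 with c, d ∈ Q. Squaring: 133 = c^2 + 183d^2 + 2cd√183. Since √183 ∉ Q this forces 2cd = 0. If d = 0 then √133 = c ∈ Q, contradicting 133 squarefree > 1. If c = 0 then 133 = 183d^2, so 183·133 = (183d)^2 is a perfect square in Q — but 183·133 = 24339 is not a perfect square (since 183 and 133 are distinct squarefree integers). Contradiction. Hence √133 ∉ Q(√183), so x^2 - 133 stays irreducible over Q(√183) and [Q(√183, √133) : Q(√183)] = 2. By the tower law, [Q(√183, √133) : Q] = 2 · 2 = 4.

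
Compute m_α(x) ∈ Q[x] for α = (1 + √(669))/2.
m_α(x) = x^2 - x - 167

From 2α - 1 = √(669), squaring gives (2α - 1)^2 = 669, i.e. 4α^2 - 4α + 1 = 669, so α^2 - α + (1 - 669)/4 = 0. Since 669 ≡ 1 (mod 4), (1 - 669)/4 = -167 ∈ Z. The polynomial x^2 - x - 167 has discriminant 1 - 4·(-167) = 669, which is not a perfect square in Q (d = 669 is squarefree and ≠ 1), so x^2 - x - 167 is irreducible over Q. It is the minimal polynomial of α.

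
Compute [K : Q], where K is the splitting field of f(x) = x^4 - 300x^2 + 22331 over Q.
[K : Q] = 4

Solving the quadratic in x^2: x^2 = (300 ± √(300^2 - 4·22331))/2 = (300 ± √676)/2 = (300 ± 26)/2, giving x^2 = 137 or x^2 = 163. So f(x) = (x^2 - 137)(x^2 - 163) and the roots of f are ±√137, ±√163. Hence the splitting field is K = Q(√137, √163). Since 137 and 163 are distinct squarefree integers > 1, their product 22331 is not a perfect square, so √163 ∉ Q(√137). By the tower law [K:Q] = [Q(√137,√163):Q(√137)] · [Q(√137):Q] = 2 · 2 = 4.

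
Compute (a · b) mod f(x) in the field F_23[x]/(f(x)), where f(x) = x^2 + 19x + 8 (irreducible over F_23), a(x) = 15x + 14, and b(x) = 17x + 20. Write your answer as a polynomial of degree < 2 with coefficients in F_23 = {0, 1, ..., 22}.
a · b ≡ 17x + 11 (mod f(x))

Multiply in F_23[x]: a(x)·b(x) = (15x + 14)·(17x + 20) = 2x^2 + 9x + 4. This has degree ≥ 2, so divide by f(x) over F_23: 2x^2 + 9x + 4 = (2)·(x^2 + 19x + 8) + (17x + 11). Hence a·b ≡ 17x + 11 (mod f). (F_23[x]/(f) is a field with 23^2 = 529 elements since f is irreducible of degree 2.)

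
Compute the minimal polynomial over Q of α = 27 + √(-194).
m_α(x) = x^2 - 54x + 923

From α - 27 = √(-194), squaring gives (α - 27)^2 = -194, i.e. α^2 - 54α + 729 = -194, so α^2 - 54α + 923 = 0. The discriminant of x^2 - 54x + 923 is (-54)^2 - 4·(923) = 2916 - 3692 = -776, and 4·(-194) is not a perfect square in Q since -194 is squarefree and ≠ 1. Hence x^2 - 54x + 923 is irreducible over Q and is the minimal polynomial of α.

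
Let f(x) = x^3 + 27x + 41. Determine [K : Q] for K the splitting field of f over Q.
[K : Q] = 6

By the rational root test, any rational root of the monic integer polynomial f(x) = x^3 + 27x + 41 must be an integer dividing the constant term 41, i.e. one of ±{1, 41}. Evaluating: f(1) = 69, f(-1) = 13, f(41) = 70069, f(-41) = -69987; none is 0, so f has no rational root and is therefore irreducible over Q (a cubic with no linear factor over a field is irreducible). For an irreducible cubic, the Galois group is A_3 or S_3 according as the discriminant disc(f) = -4a^3 - 27b^2 = -4·(27)^3 - 27·(41)^2 = -124119 is or is not a square in Q. Here disc(f) = -124119 is not a perfect square in Q, so the Galois group of f over Q is not contained in A_3 and must be all of S_3. The splitting field has degree |S_3| = 6 over Q, so [K : Q] = 6.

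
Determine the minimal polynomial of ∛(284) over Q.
m_α(x) = x^3 - 284

α satisfies α^3 = 284, so x^3 - 284 annihilates α. By the rational root test, a rational root p/q (in lowest terms) of x^3 - 284 would satisfy p^3 = 284 q^3, forcing q = 1 and p^3 = 284; but 284 is not a perfect cube, contradiction. A monic cubic over Q with no rational root is irreducible (any nontrivial factorization would include a linear factor). Hence x^3 - 284 is the minimal polynomial of α, and in particular [Q(α):Q] = 3.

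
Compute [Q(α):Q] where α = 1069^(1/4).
[Q(α):Q] = 4

α is a root of x^4 - 1069. By Eisenstein's criterion at the prime p = 1069 (which divides the constant term 1069 but p^2 = 1142761 does not, since 1069 is squarefree), x^4 - 1069 is irreducible over Q. Hence [Q(α):Q] = 4.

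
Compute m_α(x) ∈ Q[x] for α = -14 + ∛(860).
m_α(x) = x^3 + 42x^2 + 588x + 1884

Set β = α + 14 = ∛(860), so β^3 = 860. Then (α + 14)^3 - 860 = 0, i.e. α is a root of g(x) = (x + 14)^3 - 860 = x^3 + 42x^2 + 588x + 1884. Since g(x) = h(x + 14) where h(x) = x^3 - 860, and h is irreducible over Q (because 860 is not a perfect cube, so h has no rational root, and a monic cubic with no rational root is irreducible), g is also irreducible (irreducibility is preserved under the substitution x → x + 14). Hence m_α(x) = x^3 + 42x^2 + 588x + 1884.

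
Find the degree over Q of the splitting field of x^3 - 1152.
[K : Q] = 6

The roots of x^3 - 1152 are ∛1152, ω∛1152, ω^2∛1152 where ω = e^(2πi/3) is a primitive cube root of unity, so K = Q(∛1152, ω). Now [Q(∛1152):Q] = 3 (since 1152 is not a perfect cube, x^3 - 1152 is irreducible) and [Q(ω):Q] = 2. Both 2 and 3 divide [K:Q], and [K:Q] ≤ 3·2 = 6, so [K:Q] = 6. (Equivalently: Q(∛1152) ⊂ R but ω ∉ R, so [K : Q(∛1152)] = 2.)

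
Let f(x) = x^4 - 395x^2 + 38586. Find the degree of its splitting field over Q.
[K : Q] = 4

Solving the quadratic in x^2: x^2 = (395 ± √(395^2 - 4·38586))/2 = (395 ± √1681)/2 = (395 ± 41)/2, giving x^2 = 218 or x^2 = 177. So f(x) = (x^2 - 218)(x^2 - 177) and the roots of f are ±√218, ±√177. Hence the splitting field is K = Q(√218, √177). Since 218 and 177 are distinct squarefree integers > 1, their product 38586 is not a perfect square, so √177 ∉ Q(√218). By the tower law [K:Q] = [Q(√218,√177):Q(√218)] · [Q(√218):Q] = 2 · 2 = 4.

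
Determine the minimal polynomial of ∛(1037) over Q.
m_α(x) = x^3 - 1037

α satisfies α^3 = 1037, so x^3 - 1037 annihilates α. By the rational root test, a rational root p/q (in lowest terms) of x^3 - 1037 would satisfy p^3 = 1037 q^3, forcing q = 1 and p^3 = 1037; but 1037 is not a perfect cube, contradiction. A monic cubic over Q with no rational root is irreducible (any nontrivial factorization would include a linear factor). Hence x^3 - 1037 is the minimal polynomial of α, and in particular [Q(α):Q] = 3.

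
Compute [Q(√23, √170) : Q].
[Q(√23, √170) : Q] = 4

[Q(√23):Q] = 2 (min poly x^2 - 23, irreducible since 23 is squarefree > 1). For the top step, suppose √170 ∈ Q(√23), say √170 = c + d√23 with c, d ∈ Q. Squaring: 170 = c^2 + 23d^2 + 2cd√23. Since √23 ∉ Q this forces 2cd = 0. If d = 0 then √170 = c ∈ Q, contradicting 170 squarefree > 1. If c = 0 then 170 = 23d^2, so 23·170 = (23d)^2 is a perfect square in Q — but 23·170 = 3910 is not a perfect square (since 23 and 170 are distinct squarefree integers). Contradiction. Hence √170 ∉ Q(√23), so x^2 - 170 stays irreducible over Q(√23) and [Q(√23, √170) : Q(√23)] = 2. By the tower law, [Q(√23, √170) : Q] = 2 · 2 = 4.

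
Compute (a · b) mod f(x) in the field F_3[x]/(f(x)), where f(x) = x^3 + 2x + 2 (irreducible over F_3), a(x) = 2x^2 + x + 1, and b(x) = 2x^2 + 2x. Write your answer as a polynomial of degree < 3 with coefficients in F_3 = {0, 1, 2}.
a · b ≡ 2x^2 (mod f(x))

Multiply in F_3[x]: a(x)·b(x) = (2x^2 + x + 1)·(2x^2 + 2x) = x^4 + x^2 + 2x. This has degree ≥ 3, so divide by f(x) over F_3: x^4 + x^2 + 2x = (x)·(x^3 + 2x + 2) + (2x^2). Hence a·b ≡ 2x^2 (mod f). (F_3[x]/(f) is a field with 3^3 = 27 elements since f is irreducible of degree 3.)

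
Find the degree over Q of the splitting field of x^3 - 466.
[K : Q] = 6

The roots of x^3 - 466 are ∛466, ω∛466, ω^2∛466 where ω = e^(2πi/3) is a primitive cube root of unity, so K = Q(∛466, ω). Now [Q(∛466):Q] = 3 (since 466 is not a perfect cube, x^3 - 466 is irreducible) and [Q(ω):Q] = 2. Both 2 and 3 divide [K:Q], and [K:Q] ≤ 3·2 = 6, so [K:Q] = 6. (Equivalently: Q(∛466) ⊂ R but ω ∉ R, so [K : Q(∛466)] = 2.)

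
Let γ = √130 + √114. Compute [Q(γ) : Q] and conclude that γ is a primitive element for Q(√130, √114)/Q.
[Q(γ) : Q] = 4 (equivalently, Q(γ) = Q(√130, √114))

Obviously Q(γ) ⊆ Q(√130, √114), and [Q(√130, √114):Q] = 4 (since 130, 114 are distinct squarefree integers > 1 with 14820 not a perfect square). To show equality we compute the minimal polynomial of γ. From γ = √130 + √114: γ^2 = 130 + 2√(14820) + 114 = 244 + 2√(14820), so γ^2 - 244 = 2√(14820); squaring, (γ^2 - 244)^2 = 4·14820, i.e. γ^4 - 488γ^2 + 59536 - 59280 = 0, i.e. γ^4 - 488γ^2 + 256 = 0. So γ is a root of x^4 - 488x^2 + 256. This polynomial is irreducible over Q: it has no rational root (each ±√130 ± √114 is irrational), and any factorization into two quadratics over Q would force √(14820) ∈ Q (pairing opposite roots) or √130, √114 ∈ Q (other pairings), all impossible. Hence [Q(γ):Q] = 4 = [Q(√130, √114):Q], so Q(γ) = Q(√130, √114).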